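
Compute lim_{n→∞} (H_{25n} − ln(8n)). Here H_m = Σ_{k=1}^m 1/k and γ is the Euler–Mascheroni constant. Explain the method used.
lim = ln(25/8) + γ

By Euler-Maclaurin, H_m = ln m + γ + O(1/m). So
  H_{25n} − ln(8n) = ln(25n) + γ − ln(8n) + O(1/n)
                       = ln(25/8) + γ + O(1/n).
Hence the limit is ln(25/8) + γ.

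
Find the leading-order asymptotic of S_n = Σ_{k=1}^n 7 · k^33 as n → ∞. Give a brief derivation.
S_n ~ 7 · n^34 / 34

By integral comparison (Euler-Maclaurin), Σ_{k=1}^n 7 · k^33 = 7 · ∫_0^n x^33 dx + O(n^33) = 7 · n^34/34 + O(n^33). (Equivalently, Faulhaber's formula gives the same leading term.)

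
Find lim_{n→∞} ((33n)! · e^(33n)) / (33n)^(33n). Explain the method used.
lim = ∞

Stirling: (33n)! ~ sqrt(2π·33n) · (33n/e)^(33n). Hence
  (33n)! · e^(33n) / (33n)^(33n) ~ sqrt(2π·33n) = sqrt(2π·33) · sqrt(n) → ∞.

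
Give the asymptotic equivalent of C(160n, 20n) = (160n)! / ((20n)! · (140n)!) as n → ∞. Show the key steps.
C(160n, 20n) ~ (16777216/823543)^(20n) · sqrt(4/(7π·20n))

Write N = 20n. Apply Stirling to each factorial:
  (8N)! ~ sqrt(2π·8N) · (8N/e)^(8N),
  N! ~ sqrt(2π N) · (N/e)^N,
  (7N)! ~ sqrt(2π·7N) · (7N/e)^(7N).
The exponential factors combine to (8N)^(8N) / (N^N · (7N)^(7N)) = 8^(8N)/7^(7N) = (8^8/7^7)^N = (16777216/823543)^N.
The square-root prefactors combine to sqrt(2π·8N) / (sqrt(2π N)·sqrt(2π·7N)) = sqrt(8 / (2π·7·N)) = sqrt(4/(7π·20n)).
Substituting N = 20n: C(160n, 20n) ~ (16777216/823543)^(20n) · sqrt(4/(7π·20n)).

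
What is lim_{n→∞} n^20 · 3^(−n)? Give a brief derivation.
lim = 0

Exponentials with base > 1 dominate every fixed polynomial: for any fixed c, n^c / 3^n → 0 as n → ∞ (e.g. by the ratio test, or by writing 3^n = e^(n ln 3) and noting e^(n ln 3) / n^c → ∞). Hence n^20 · 3^(−n) = n^20 / 3^n → 0.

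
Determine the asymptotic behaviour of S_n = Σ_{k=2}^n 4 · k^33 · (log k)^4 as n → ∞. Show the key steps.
S_n ~ 2 · n^34 · (log n)^4 / 17

By integral comparison, S_n = ∫_1^n 4 · x^33 · (log x)^4 dx + O(n^33 · (log n)^4). For the integral, the leading term of ∫_1^n x^33 (log x)^4 dx is n^34/34 · (log n)^4 (by repeated integration by parts; each step lowers the log-exponent and produces a relatively O(1/log n) correction). Hence S_n ~ 2 · n^34 · (log n)^4 / 17.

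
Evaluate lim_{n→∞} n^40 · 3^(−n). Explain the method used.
lim = 0

Exponentials with base > 1 dominate every fixed polynomial: for any fixed c, n^c / 3^n → 0 as n → ∞ (e.g. by the ratio test, or by writing 3^n = e^(n ln 3) and noting e^(n ln 3) / n^c → ∞). Hence n^40 · 3^(−n) = n^40 / 3^n → 0.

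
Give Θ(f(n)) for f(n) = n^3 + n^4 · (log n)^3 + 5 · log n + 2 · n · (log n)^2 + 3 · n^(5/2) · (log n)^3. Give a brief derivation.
f(n) ∈ Θ(n^4 · (log n)^3)

Compare the terms by growth order. For large n, n^a · (log n)^b dominates n^a' · (log n)^b' iff a > a', or (a = a' and b > b'). Ranking the 5 terms shows the dominant one is n^4 · (log n)^3. Hence f(n) ∈ Θ(n^4 · (log n)^3).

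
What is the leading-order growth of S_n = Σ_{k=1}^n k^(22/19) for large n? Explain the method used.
S_n ~ (19/41) · n^(41/19)

Integral comparison: Σ_{k=1}^n k^(22/19) = ∫_0^n x^(22/19) dx + O(n^(22/19)). The integral is n^(1 + 22/19) / (1 + 22/19) = n^((22+19)/19) / ((22+19)/19) = (19/41) · n^(41/19).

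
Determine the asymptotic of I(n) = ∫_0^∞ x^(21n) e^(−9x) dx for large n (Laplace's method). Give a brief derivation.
I(n) ~ (sqrt(2π·21n) / 9) · (21n/(9e))^(21n)

Write the integrand as exp(21n ln x − 9x) and set f(x) = 21n ln x − 9x. Then f'(x) = 21n/x − 9 = 0 at x* = 21n/9, and f''(x*) = −21n/x*^2 = −9^2/(21n). Laplace's method (interior maximum) gives
  I(n) ~ e^(f(x*)) · sqrt(2π / |f''(x*)|)
        = exp(21n ln(21n/9) − 21n) · sqrt(2π · 21n / 9^2)
        = (21n/9)^(21n) e^(−21n) · sqrt(2π·21n) / 9
        = (sqrt(2π·21n) / 9) · (21n/(9e))^(21n).
This matches Γ(21n+1)/9^(21n+1) with Stirling applied to Γ.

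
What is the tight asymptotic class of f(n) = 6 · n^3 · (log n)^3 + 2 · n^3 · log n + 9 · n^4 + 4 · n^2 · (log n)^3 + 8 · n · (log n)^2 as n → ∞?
f(n) ∈ Θ(n^4)

Compare the terms by growth order. For large n, n^a · (log n)^b dominates n^a' · (log n)^b' iff a > a', or (a = a' and b > b'). Ranking the 5 terms shows the dominant one is 9 · n^4. Hence f(n) ∈ Θ(n^4).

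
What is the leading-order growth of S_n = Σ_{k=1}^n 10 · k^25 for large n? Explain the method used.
S_n ~ 5 · n^26 / 13

By integral comparison (Euler-Maclaurin), Σ_{k=1}^n 10 · k^25 = 10 · ∫_0^n x^25 dx + O(n^25) = 10 · n^26/26 = 5 · n^26 / 13 + O(n^25). (Equivalently, Faulhaber's formula gives the same leading term.)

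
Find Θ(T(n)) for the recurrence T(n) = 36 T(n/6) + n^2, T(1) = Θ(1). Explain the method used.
T(n) = Θ(n^2 log n)

log_6 36 = 2, and f(n) = n^2 = Θ(n^(log_6 36)). This is Case 2 of the master theorem: T(n) = Θ(f(n) · log n) = Θ(n^2 log n).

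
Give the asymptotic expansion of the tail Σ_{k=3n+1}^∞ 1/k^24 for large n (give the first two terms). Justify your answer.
Σ_{k>3n} 1/k^24 = 1/(23 · (3n)^23) − 1/(2 · (3n)^24) + O(1/(3n)^25)

Compare to the integral: ∫_{3n}^∞ x^(−24) dx = [−x^(−23)/23]_{3n}^∞ = 1/((24−1)·(3n)^23). The Euler-Maclaurin correction adds −f(3n)/2 = −1/(2·(3n)^24). Euler-Maclaurin then gives
  Σ_{k>3n} 1/k^24 = ∫_{3n}^∞ dx/x^24 − 1/(2·(3n)^24) + O(1/(3n)^25).
(Equivalently this is ζ(24) − Σ_{k≤3n} 1/k^24.)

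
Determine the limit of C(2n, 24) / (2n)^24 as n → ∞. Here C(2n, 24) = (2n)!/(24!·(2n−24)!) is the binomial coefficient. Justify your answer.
lim = 1/24! = 1/620448401733239439360000

With N = 2n → ∞: C(N, 24) / N^24 = [N(N−1)…(N−23)] / (24! · N^24) = (1/24!) · 1 · (1 − 1/(2n)) · … · (1 − 23/(2n)). Each factor → 1 as N → ∞, so the limit is 1/24! = 1/620448401733239439360000.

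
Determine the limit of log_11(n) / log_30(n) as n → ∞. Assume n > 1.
lim = ln(30) / ln(11) = log_11(30)

Change of base: log_11(n) = ln n / ln 11 and log_30(n) = ln n / ln 30. The ratio is (ln n / ln 11) · (ln 30 / ln n) = ln 30 / ln 11, a constant independent of n. So the limit is ln 30 / ln 11 = log_11(30).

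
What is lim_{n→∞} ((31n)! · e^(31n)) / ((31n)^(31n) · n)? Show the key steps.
lim = 0

Stirling: (31n)! ~ sqrt(2π·31n) · (31n/e)^(31n). Hence
  (31n)! · e^(31n) / (31n)^(31n) ~ sqrt(2π·31n).
Dividing by n: sqrt(2π·31n) / n = sqrt(2π·31) · n^((1−2)/2), so the expression behaves like sqrt(2π·31) · n^((1−2)/2) → 0.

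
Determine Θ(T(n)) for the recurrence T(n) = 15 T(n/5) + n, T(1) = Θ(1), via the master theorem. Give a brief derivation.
T(n) = Θ(n^(log_5 15))

Master theorem: compare f(n) = n to n^(log_5 15) where log_5 15 ≈ 1.683. Since 1 < log_5 15, we have f(n) = O(n^(log_5 15 − ε)) for some ε > 0 — Case 1. Hence T(n) = Θ(n^(log_5 15)).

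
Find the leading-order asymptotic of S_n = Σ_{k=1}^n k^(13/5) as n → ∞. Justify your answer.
S_n ~ (5/18) · n^(18/5)

Integral comparison: Σ_{k=1}^n k^(13/5) = ∫_0^n x^(13/5) dx + O(n^(13/5)). The integral is n^(1 + 13/5) / (1 + 13/5) = n^((13+5)/5) / ((13+5)/5) = (5/18) · n^(18/5).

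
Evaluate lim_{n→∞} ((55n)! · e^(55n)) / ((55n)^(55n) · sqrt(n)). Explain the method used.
lim = sqrt(2π·55)

Stirling: (55n)! ~ sqrt(2π·55n) · (55n/e)^(55n). Hence
  (55n)! · e^(55n) / (55n)^(55n) ~ sqrt(2π·55n).
Dividing by sqrt(n): sqrt(2π·55n) / sqrt(n) = sqrt(2π·55) · n^((1−1)/2), so the limit is sqrt(2π·55).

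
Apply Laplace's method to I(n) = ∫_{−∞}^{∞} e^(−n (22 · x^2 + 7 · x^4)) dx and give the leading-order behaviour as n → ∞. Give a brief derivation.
I(n) ~ sqrt(π/(22n))

φ(x) = 22 · x^2 + 7 · x^4 has its unique global minimum at x* = 0 (since φ'(x) = 44x + 28x^3 = 0 only at x = 0 for real x with both coefficients positive, and φ → ∞ as |x| → ∞). At x* = 0, φ(0) = 0 and φ''(0) = 44. Laplace's method then gives
  I(n) ~ sqrt(2π / (n · φ''(0))) · e^(−n φ(0)) = sqrt(2π / (44n)) = sqrt(π/(22n)).
The 7 · x^4 term contributes only at subleading order (an O(1/n) relative correction).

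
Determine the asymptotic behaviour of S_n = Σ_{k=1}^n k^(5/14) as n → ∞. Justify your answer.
S_n ~ (14/19) · n^(19/14)

Integral comparison: Σ_{k=1}^n k^(5/14) = ∫_0^n x^(5/14) dx + O(n^(5/14)). The integral is n^(1 + 5/14) / (1 + 5/14) = n^((5+14)/14) / ((5+14)/14) = (14/19) · n^(19/14).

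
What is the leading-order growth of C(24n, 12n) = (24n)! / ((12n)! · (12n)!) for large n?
C(24n, 12n) ~ (4)^(12n) · sqrt(1/(π·12n))

Write N = 12n. Apply Stirling to each factorial:
  (2N)! ~ sqrt(2π·2N) · (2N/e)^(2N),
  N! ~ sqrt(2π N) · (N/e)^N,
  (1N)! ~ sqrt(2π·1N) · (1N/e)^(1N).
The exponential factors combine to (2N)^(2N) / (N^N · (1N)^(1N)) = 2^(2N)/1^(1N) = (2^2/1^1)^N = (4)^N.
The square-root prefactors combine to sqrt(2π·2N) / (sqrt(2π N)·sqrt(2π·1N)) = sqrt(2 / (2π·1·N)) = sqrt(1/(π·12n)).
Substituting N = 12n: C(24n, 12n) ~ (4)^(12n) · sqrt(1/(π·12n)).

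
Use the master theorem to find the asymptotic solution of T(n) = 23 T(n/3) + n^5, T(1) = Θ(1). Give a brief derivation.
T(n) = Θ(n^5)

log_3 23 ≈ 2.854. f(n) = n^5 dominates n^(log_3 23) since 5 > 2.854, and the regularity condition a·f(n/b) = 23·(n/3)^5 = (23/243)·n^5 ≤ c·f(n) holds with c = 23/243 ≈ 0.0947 < 1. So this is Case 3: T(n) = Θ(f(n)) = Θ(n^5).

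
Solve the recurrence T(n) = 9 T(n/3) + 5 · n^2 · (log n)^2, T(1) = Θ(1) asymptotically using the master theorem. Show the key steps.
T(n) = Θ(n^2 · (log n)^3)

Here log_3 9 = 2 and f(n) = 5 · n^2 · (log n)^2 = Θ(n^(log_3 9) · (log n)^2). This is the extended Case 2 of the master theorem (f matches the critical exponent up to log factors), giving T(n) = Θ(n^(log_3 9) · (log n)^(2+1)) = Θ(n^2 · (log n)^3).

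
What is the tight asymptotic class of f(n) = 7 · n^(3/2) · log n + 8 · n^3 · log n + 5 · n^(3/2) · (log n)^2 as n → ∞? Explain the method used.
f(n) ∈ Θ(n^3 · log n)

Compare the terms by growth order. For large n, n^a · (log n)^b dominates n^a' · (log n)^b' iff a > a', or (a = a' and b > b'). Ranking the 3 terms shows the dominant one is 8 · n^3 · log n. Hence f(n) ∈ Θ(n^3 · log n).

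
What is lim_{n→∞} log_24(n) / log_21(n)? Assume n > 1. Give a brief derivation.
lim = ln(21) / ln(24) = log_24(21)

Change of base: log_24(n) = ln n / ln 24 and log_21(n) = ln n / ln 21. The ratio is (ln n / ln 24) · (ln 21 / ln n) = ln 21 / ln 24, a constant independent of n. So the limit is ln 21 / ln 24 = log_24(21).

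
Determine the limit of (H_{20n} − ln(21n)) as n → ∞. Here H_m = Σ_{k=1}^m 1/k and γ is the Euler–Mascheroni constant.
lim = ln(20/21) + γ

By Euler-Maclaurin, H_m = ln m + γ + O(1/m). So
  H_{20n} − ln(21n) = ln(20n) + γ − ln(21n) + O(1/n)
                       = ln(20/21) + γ + O(1/n).
Hence the limit is ln(20/21) + γ.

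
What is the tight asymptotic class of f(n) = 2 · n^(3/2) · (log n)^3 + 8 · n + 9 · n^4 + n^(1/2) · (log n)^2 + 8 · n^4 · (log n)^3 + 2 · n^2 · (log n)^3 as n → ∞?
f(n) ∈ Θ(n^4 · (log n)^3)

Compare the terms by growth order. For large n, n^a · (log n)^b dominates n^a' · (log n)^b' iff a > a', or (a = a' and b > b'). Ranking the 6 terms shows the dominant one is 8 · n^4 · (log n)^3. Hence f(n) ∈ Θ(n^4 · (log n)^3).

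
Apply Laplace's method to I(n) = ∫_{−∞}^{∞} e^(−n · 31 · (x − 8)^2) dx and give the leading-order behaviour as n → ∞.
I(n) = sqrt(π/(31n))

Here φ(x) = 31 · (x − 8)^2 has its unique minimum at x* = 8 with φ(x*) = 0 and φ''(x*) = 62. Laplace's method gives
  I(n) ~ e^(−n φ(x*)) · sqrt(2π / (n · φ''(x*))) = sqrt(2π / (62n)) = sqrt(π/(31n)).
This is exact: substituting u = (x − 8)·sqrt(31n) gives I(n) = (1/sqrt(31n)) ∫_{−∞}^{∞} e^(−u^2) du = sqrt(π/(31n)).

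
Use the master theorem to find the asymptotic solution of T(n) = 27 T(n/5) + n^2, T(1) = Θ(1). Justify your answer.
T(n) = Θ(n^(log_5 27))

Master theorem: compare f(n) = n^2 to n^(log_5 27) where log_5 27 ≈ 2.048. Since 2 < log_5 27, we have f(n) = O(n^(log_5 27 − ε)) for some ε > 0 — Case 1. Hence T(n) = Θ(n^(log_5 27)).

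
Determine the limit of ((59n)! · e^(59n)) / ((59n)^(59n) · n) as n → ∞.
lim = 0

Stirling: (59n)! ~ sqrt(2π·59n) · (59n/e)^(59n). Hence
  (59n)! · e^(59n) / (59n)^(59n) ~ sqrt(2π·59n).
Dividing by n: sqrt(2π·59n) / n = sqrt(2π·59) · n^((1−2)/2), so the expression behaves like sqrt(2π·59) · n^((1−2)/2) → 0.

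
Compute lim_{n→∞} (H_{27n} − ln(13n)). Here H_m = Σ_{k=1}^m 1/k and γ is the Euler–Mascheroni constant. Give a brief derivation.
lim = ln(27/13) + γ

By Euler-Maclaurin, H_m = ln m + γ + O(1/m). So
  H_{27n} − ln(13n) = ln(27n) + γ − ln(13n) + O(1/n)
                       = ln(27/13) + γ + O(1/n).
Hence the limit is ln(27/13) + γ.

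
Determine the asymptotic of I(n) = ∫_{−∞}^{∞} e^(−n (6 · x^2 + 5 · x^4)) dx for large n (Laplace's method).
I(n) ~ sqrt(π/(6n))

φ(x) = 6 · x^2 + 5 · x^4 has its unique global minimum at x* = 0 (since φ'(x) = 12x + 20x^3 = 0 only at x = 0 for real x with both coefficients positive, and φ → ∞ as |x| → ∞). At x* = 0, φ(0) = 0 and φ''(0) = 12. Laplace's method then gives
  I(n) ~ sqrt(2π / (n · φ''(0))) · e^(−n φ(0)) = sqrt(2π / (12n)) = sqrt(π/(6n)).
The 5 · x^4 term contributes only at subleading order (an O(1/n) relative correction).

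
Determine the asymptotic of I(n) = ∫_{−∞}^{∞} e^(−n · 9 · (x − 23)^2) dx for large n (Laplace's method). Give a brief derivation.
I(n) = sqrt(π/(9n))

Here φ(x) = 9 · (x − 23)^2 has its unique minimum at x* = 23 with φ(x*) = 0 and φ''(x*) = 18. Laplace's method gives
  I(n) ~ e^(−n φ(x*)) · sqrt(2π / (n · φ''(x*))) = sqrt(2π / (18n)) = sqrt(π/(9n)).
This is exact: substituting u = (x − 23)·sqrt(9n) gives I(n) = (1/sqrt(9n)) ∫_{−∞}^{∞} e^(−u^2) du = sqrt(π/(9n)).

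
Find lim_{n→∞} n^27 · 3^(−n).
lim = 0

Exponentials with base > 1 dominate every fixed polynomial: for any fixed c, n^c / 3^n → 0 as n → ∞ (e.g. by the ratio test, or by writing 3^n = e^(n ln 3) and noting e^(n ln 3) / n^c → ∞). Hence n^27 · 3^(−n) = n^27 / 3^n → 0.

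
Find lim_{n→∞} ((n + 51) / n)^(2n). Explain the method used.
lim = e^102

Rewrite as (1 + 51/n)^(2n). By the standard limit (1 + x/n)^n → e^x, we have (1 + 51/n)^n → e^51, and raising to the 2nd power gives e^102.
More precisely, ln[(1 + 51/n)^(2n)] = 2n · ln(1 + 51/n) = 2n · (51/n + O(1/n^2)) = 102 + O(1/n) → 102.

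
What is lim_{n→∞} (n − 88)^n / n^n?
lim = e^(−88)

Rewrite as (1 − 88/n)^(n). By the standard limit (1 + x/n)^n → e^x, we have (1 − 88/n)^n → e^(−88), and raising to the 1st power gives e^(−88).
More precisely, ln[(1 − 88/n)^(n)] = n · ln(1 − 88/n) = n · (-88/n + O(1/n^2)) = -88 + O(1/n) → -88.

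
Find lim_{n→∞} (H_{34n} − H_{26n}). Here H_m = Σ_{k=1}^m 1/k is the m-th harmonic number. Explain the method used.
lim = ln(34/26) = ln(17/13)

Euler-Maclaurin gives H_m = ln m + γ + 1/(2m) + O(1/m^2). The γ and O(1/m) terms cancel in the difference:
  H_{34n} − H_{26n} = ln(34n) − ln(26n) + O(1/n) = ln(34/26) + O(1/n).
Hence the limit is ln(34/26) = ln(17/13).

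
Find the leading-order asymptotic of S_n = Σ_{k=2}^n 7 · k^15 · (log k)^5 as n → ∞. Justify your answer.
S_n ~ 7 · n^16 · (log n)^5 / 16

By integral comparison, S_n = ∫_1^n 7 · x^15 · (log x)^5 dx + O(n^15 · (log n)^5). For the integral, the leading term of ∫_1^n x^15 (log x)^5 dx is n^16/16 · (log n)^5 (by repeated integration by parts; each step lowers the log-exponent and produces a relatively O(1/log n) correction). Hence S_n ~ 7 · n^16 · (log n)^5 / 16.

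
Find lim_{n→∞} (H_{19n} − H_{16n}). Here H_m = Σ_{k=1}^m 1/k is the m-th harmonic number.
lim = ln(19/16)

Euler-Maclaurin gives H_m = ln m + γ + 1/(2m) + O(1/m^2). The γ and O(1/m) terms cancel in the difference:
  H_{19n} − H_{16n} = ln(19n) − ln(16n) + O(1/n) = ln(19/16) + O(1/n).
Hence the limit is ln(19/16).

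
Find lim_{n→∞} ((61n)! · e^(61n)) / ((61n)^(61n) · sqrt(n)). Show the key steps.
lim = sqrt(2π·61)

Stirling: (61n)! ~ sqrt(2π·61n) · (61n/e)^(61n). Hence
  (61n)! · e^(61n) / (61n)^(61n) ~ sqrt(2π·61n).
Dividing by sqrt(n): sqrt(2π·61n) / sqrt(n) = sqrt(2π·61) · n^((1−1)/2), so the limit is sqrt(2π·61).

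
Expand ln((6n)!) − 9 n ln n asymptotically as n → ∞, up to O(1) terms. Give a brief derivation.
ln((6n)!) − 9 n ln n = −3 n ln n + 6(ln 6 − 1) n + (1/2) ln(2π·6n) + O(1/n)

Stirling: ln((6n)!) = 6n ln(6n) − 6n + (1/2) ln(2π·6n) + O(1/n).
Expand 6n ln(6n) = 6n (ln n + ln 6) = 6n ln n + 6n ln 6.
Subtract 9n ln n: leading term is (6 − 9) n ln n = −3 n ln n. The next term is 6n ln 6 − 6n = 6(ln 6 − 1) n. Then the (1/2) ln(2π·6n) correction.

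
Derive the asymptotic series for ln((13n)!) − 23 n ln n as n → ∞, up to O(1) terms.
ln((13n)!) − 23 n ln n = −10 n ln n + 13(ln 13 − 1) n + (1/2) ln(2π·13n) + O(1/n)

Stirling: ln((13n)!) = 13n ln(13n) − 13n + (1/2) ln(2π·13n) + O(1/n).
Expand 13n ln(13n) = 13n (ln n + ln 13) = 13n ln n + 13n ln 13.
Subtract 23n ln n: leading term is (13 − 23) n ln n = −10 n ln n. The next term is 13n ln 13 − 13n = 13(ln 13 − 1) n. Then the (1/2) ln(2π·13n) correction.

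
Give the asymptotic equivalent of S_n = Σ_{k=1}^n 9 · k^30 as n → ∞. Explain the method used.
S_n ~ 9 · n^31 / 31

By integral comparison (Euler-Maclaurin), Σ_{k=1}^n 9 · k^30 = 9 · ∫_0^n x^30 dx + O(n^30) = 9 · n^31/31 + O(n^30). (Equivalently, Faulhaber's formula gives the same leading term.)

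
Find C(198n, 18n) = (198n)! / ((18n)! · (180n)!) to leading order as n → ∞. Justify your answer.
C(198n, 18n) ~ (285311670611/10000000000)^(18n) · sqrt(11/(20π·18n))

Write N = 18n. Apply Stirling to each factorial:
  (11N)! ~ sqrt(2π·11N) · (11N/e)^(11N),
  N! ~ sqrt(2π N) · (N/e)^N,
  (10N)! ~ sqrt(2π·10N) · (10N/e)^(10N).
The exponential factors combine to (11N)^(11N) / (N^N · (10N)^(10N)) = 11^(11N)/10^(10N) = (11^11/10^10)^N = (285311670611/10000000000)^N.
The square-root prefactors combine to sqrt(2π·11N) / (sqrt(2π N)·sqrt(2π·10N)) = sqrt(11 / (2π·10·N)) = sqrt(11/(20π·18n)).
Substituting N = 18n: C(198n, 18n) ~ (285311670611/10000000000)^(18n) · sqrt(11/(20π·18n)).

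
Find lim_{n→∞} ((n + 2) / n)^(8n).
lim = e^16

Rewrite as (1 + 2/n)^(8n). By the standard limit (1 + x/n)^n → e^x, we have (1 + 2/n)^n → e^2, and raising to the 8th power gives e^16.
More precisely, ln[(1 + 2/n)^(8n)] = 8n · ln(1 + 2/n) = 8n · (2/n + O(1/n^2)) = 16 + O(1/n) → 16.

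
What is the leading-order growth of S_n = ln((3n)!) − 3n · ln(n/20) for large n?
S_n ~ 3n · (ln 60 − 1) + O(ln n)

Stirling: ln((3n)!) = 3n ln(3n) − 3n + O(ln n).
  S_n = 3n ln(3n) − 3n − 3n ln(n/20) + O(ln n)
      = 3n ln(3n) − 3n ln n + 3n ln 20 − 3n + O(ln n)
      = 3n ln 3 + 3n ln 20 − 3n + O(ln n)
      = 3n (ln 60 − 1) + O(ln n).
Numerically ln(60) − 1 ≈ 3.0943.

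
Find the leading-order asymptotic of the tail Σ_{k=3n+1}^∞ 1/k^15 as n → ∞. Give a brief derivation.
Σ_{k>3n} 1/k^15 ~ 1/(14 · (3n)^14)

Compare to the integral: ∫_{3n}^∞ x^(−15) dx = [−x^(−14)/14]_{3n}^∞ = 1/((15−1)·(3n)^14). Euler-Maclaurin then gives
  Σ_{k>3n} 1/k^15 = ∫_{3n}^∞ dx/x^15 − 1/(2·(3n)^15) + O(1/(3n)^16).
(Equivalently this is ζ(15) − Σ_{k≤3n} 1/k^15.)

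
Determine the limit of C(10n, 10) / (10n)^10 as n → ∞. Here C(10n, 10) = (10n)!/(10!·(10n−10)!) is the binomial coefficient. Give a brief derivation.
lim = 1/10! = 1/3628800

With N = 10n → ∞: C(N, 10) / N^10 = [N(N−1)…(N−9)] / (10! · N^10) = (1/10!) · 1 · (1 − 1/(10n)) · … · (1 − 9/(10n)). Each factor → 1 as N → ∞, so the limit is 1/10! = 1/3628800.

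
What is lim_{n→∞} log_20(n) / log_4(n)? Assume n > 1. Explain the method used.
lim = ln(4) / ln(20) = log_20(4)

Change of base: log_20(n) = ln n / ln 20 and log_4(n) = ln n / ln 4. The ratio is (ln n / ln 20) · (ln 4 / ln n) = ln 4 / ln 20, a constant independent of n. So the limit is ln 4 / ln 20 = log_20(4).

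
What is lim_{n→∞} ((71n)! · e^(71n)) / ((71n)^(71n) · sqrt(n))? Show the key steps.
lim = sqrt(2π·71)

Stirling: (71n)! ~ sqrt(2π·71n) · (71n/e)^(71n). Hence
  (71n)! · e^(71n) / (71n)^(71n) ~ sqrt(2π·71n).
Dividing by sqrt(n): sqrt(2π·71n) / sqrt(n) = sqrt(2π·71) · n^((1−1)/2), so the limit is sqrt(2π·71).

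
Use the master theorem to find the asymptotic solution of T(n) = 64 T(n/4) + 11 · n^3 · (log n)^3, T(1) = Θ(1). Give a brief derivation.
T(n) = Θ(n^3 · (log n)^4)

Here log_4 64 = 3 and f(n) = 11 · n^3 · (log n)^3 = Θ(n^(log_4 64) · (log n)^3). This is the extended Case 2 of the master theorem (f matches the critical exponent up to log factors), giving T(n) = Θ(n^(log_4 64) · (log n)^(3+1)) = Θ(n^3 · (log n)^4).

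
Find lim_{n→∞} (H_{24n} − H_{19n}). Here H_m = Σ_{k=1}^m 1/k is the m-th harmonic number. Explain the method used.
lim = ln(24/19)

Euler-Maclaurin gives H_m = ln m + γ + 1/(2m) + O(1/m^2). The γ and O(1/m) terms cancel in the difference:
  H_{24n} − H_{19n} = ln(24n) − ln(19n) + O(1/n) = ln(24/19) + O(1/n).
Hence the limit is ln(24/19).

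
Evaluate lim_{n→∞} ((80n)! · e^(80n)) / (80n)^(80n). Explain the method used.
lim = ∞

Stirling: (80n)! ~ sqrt(2π·80n) · (80n/e)^(80n). Hence
  (80n)! · e^(80n) / (80n)^(80n) ~ sqrt(2π·80n) = sqrt(2π·80) · sqrt(n) → ∞.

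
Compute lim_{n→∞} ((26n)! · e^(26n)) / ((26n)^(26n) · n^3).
lim = 0

Stirling: (26n)! ~ sqrt(2π·26n) · (26n/e)^(26n). Hence
  (26n)! · e^(26n) / (26n)^(26n) ~ sqrt(2π·26n).
Dividing by n^3: sqrt(2π·26n) / n^3 = sqrt(2π·26) · n^((1−6)/2), so the expression behaves like sqrt(2π·26) · n^((1−6)/2) → 0.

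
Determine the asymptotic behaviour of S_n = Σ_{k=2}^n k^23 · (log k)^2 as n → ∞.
S_n ~ n^24 · (log n)^2 / 24

By integral comparison, S_n = ∫_1^n x^23 · (log x)^2 dx + O(n^23 · (log n)^2). For the integral, the leading term of ∫_1^n x^23 (log x)^2 dx is n^24/24 · (log n)^2 (by repeated integration by parts; each step lowers the log-exponent and produces a relatively O(1/log n) correction). Hence S_n ~ n^24 · (log n)^2 / 24.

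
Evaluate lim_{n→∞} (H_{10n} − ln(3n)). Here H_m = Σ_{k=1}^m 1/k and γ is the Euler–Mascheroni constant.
lim = ln(10/3) + γ

By Euler-Maclaurin, H_m = ln m + γ + O(1/m). So
  H_{10n} − ln(3n) = ln(10n) + γ − ln(3n) + O(1/n)
                       = ln(10/3) + γ + O(1/n).
Hence the limit is ln(10/3) + γ.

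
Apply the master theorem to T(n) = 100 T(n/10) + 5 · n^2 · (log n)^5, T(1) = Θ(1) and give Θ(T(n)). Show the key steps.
T(n) = Θ(n^2 · (log n)^6)

Here log_10 100 = 2 and f(n) = 5 · n^2 · (log n)^5 = Θ(n^(log_10 100) · (log n)^5). This is the extended Case 2 of the master theorem (f matches the critical exponent up to log factors), giving T(n) = Θ(n^(log_10 100) · (log n)^(5+1)) = Θ(n^2 · (log n)^6).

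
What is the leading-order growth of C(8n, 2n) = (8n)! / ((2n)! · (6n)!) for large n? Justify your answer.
C(8n, 2n) ~ (256/27)^(2n) · sqrt(2/(3π·2n))

Write N = 2n. Apply Stirling to each factorial:
  (4N)! ~ sqrt(2π·4N) · (4N/e)^(4N),
  N! ~ sqrt(2π N) · (N/e)^N,
  (3N)! ~ sqrt(2π·3N) · (3N/e)^(3N).
The exponential factors combine to (4N)^(4N) / (N^N · (3N)^(3N)) = 4^(4N)/3^(3N) = (4^4/3^3)^N = (256/27)^N.
The square-root prefactors combine to sqrt(2π·4N) / (sqrt(2π N)·sqrt(2π·3N)) = sqrt(4 / (2π·3·N)) = sqrt(2/(3π·2n)).
Substituting N = 2n: C(8n, 2n) ~ (256/27)^(2n) · sqrt(2/(3π·2n)).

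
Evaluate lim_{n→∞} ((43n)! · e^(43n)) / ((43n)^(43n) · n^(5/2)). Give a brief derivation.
lim = 0

Stirling: (43n)! ~ sqrt(2π·43n) · (43n/e)^(43n). Hence
  (43n)! · e^(43n) / (43n)^(43n) ~ sqrt(2π·43n).
Dividing by n^(5/2): sqrt(2π·43n) / n^(5/2) = sqrt(2π·43) · n^((1−5)/2), so the expression behaves like sqrt(2π·43) · n^((1−5)/2) → 0.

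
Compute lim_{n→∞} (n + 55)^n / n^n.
lim = e^55

Rewrite as (1 + 55/n)^(n). By the standard limit (1 + x/n)^n → e^x, we have (1 + 55/n)^n → e^55, and raising to the 1st power gives e^55.
More precisely, ln[(1 + 55/n)^(n)] = n · ln(1 + 55/n) = n · (55/n + O(1/n^2)) = 55 + O(1/n) → 55.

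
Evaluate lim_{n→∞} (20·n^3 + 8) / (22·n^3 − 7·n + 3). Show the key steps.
lim = 20/22 = 10/11

For large n the leading n^3 terms dominate both numerator and denominator. Dividing top and bottom by n^3, every other term tends to 0, leaving 20/22 = 10/11.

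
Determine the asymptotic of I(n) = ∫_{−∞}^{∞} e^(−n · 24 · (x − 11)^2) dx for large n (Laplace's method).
I(n) = sqrt(π/(24n))

Here φ(x) = 24 · (x − 11)^2 has its unique minimum at x* = 11 with φ(x*) = 0 and φ''(x*) = 48. Laplace's method gives
  I(n) ~ e^(−n φ(x*)) · sqrt(2π / (n · φ''(x*))) = sqrt(2π / (48n)) = sqrt(π/(24n)).
This is exact: substituting u = (x − 11)·sqrt(24n) gives I(n) = (1/sqrt(24n)) ∫_{−∞}^{∞} e^(−u^2) du = sqrt(π/(24n)).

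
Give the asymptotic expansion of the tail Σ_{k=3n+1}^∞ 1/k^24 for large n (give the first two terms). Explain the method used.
Σ_{k>3n} 1/k^24 = 1/(23 · (3n)^23) − 1/(2 · (3n)^24) + O(1/(3n)^25)

Compare to the integral: ∫_{3n}^∞ x^(−24) dx = [−x^(−23)/23]_{3n}^∞ = 1/((24−1)·(3n)^23). The Euler-Maclaurin correction adds −f(3n)/2 = −1/(2·(3n)^24). Euler-Maclaurin then gives
  Σ_{k>3n} 1/k^24 = ∫_{3n}^∞ dx/x^24 − 1/(2·(3n)^24) + O(1/(3n)^25).
(Equivalently this is ζ(24) − Σ_{k≤3n} 1/k^24.)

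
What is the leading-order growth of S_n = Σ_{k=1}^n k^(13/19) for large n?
S_n ~ (19/32) · n^(32/19)

Integral comparison: Σ_{k=1}^n k^(13/19) = ∫_0^n x^(13/19) dx + O(n^(13/19)). The integral is n^(1 + 13/19) / (1 + 13/19) = n^((13+19)/19) / ((13+19)/19) = (19/32) · n^(32/19).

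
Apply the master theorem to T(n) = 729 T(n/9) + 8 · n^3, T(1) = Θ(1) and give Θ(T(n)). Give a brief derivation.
T(n) = Θ(n^3 log n)

log_9 729 = 3, and f(n) = 8 · n^3 = Θ(n^(log_9 729)). This is Case 2 of the master theorem: T(n) = Θ(f(n) · log n) = Θ(n^3 log n).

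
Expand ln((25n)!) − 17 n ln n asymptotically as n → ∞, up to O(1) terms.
ln((25n)!) − 17 n ln n = 8 n ln n + 25(ln 25 − 1) n + (1/2) ln(2π·25n) + O(1/n)

Stirling: ln((25n)!) = 25n ln(25n) − 25n + (1/2) ln(2π·25n) + O(1/n).
Expand 25n ln(25n) = 25n (ln n + ln 25) = 25n ln n + 25n ln 25.
Subtract 17n ln n: leading term is (25 − 17) n ln n = 8 n ln n. The next term is 25n ln 25 − 25n = 25(ln 25 − 1) n. Then the (1/2) ln(2π·25n) correction.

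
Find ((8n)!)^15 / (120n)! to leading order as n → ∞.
((8n)!)^15/(120n)! ~ ((2π·8n)^(14/2) / sqrt(15)) · 15^(−15·8n)  →  0

Write N = 8n. Stirling: N! ~ sqrt(2π N)(N/e)^N and (15N)! ~ sqrt(2π·15N)·(15N/e)^(15N).
  (N!)^15/(15N)! ~ (2π N)^(15/2) (N/e)^(15N) / [sqrt(2π·15N) (15N/e)^(15N)]
     = (2π N)^(15/2) / sqrt(2π·15N) · (N/(15N))^(15N)
     = (2π N)^((15−1)/2) / sqrt(15) · 15^(−15N).
Since 15^15 > 1, the factor 15^(−15N) decays exponentially, so the ratio → 0. Substituting N = 8n gives the stated form.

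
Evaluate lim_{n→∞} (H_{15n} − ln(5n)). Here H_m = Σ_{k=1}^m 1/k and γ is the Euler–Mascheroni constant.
lim = ln 3 + γ

By Euler-Maclaurin, H_m = ln m + γ + O(1/m). So
  H_{15n} − ln(5n) = ln(15n) + γ − ln(5n) + O(1/n)
                       = ln(15/5) + γ + O(1/n).
Hence the limit is ln(15/5) + γ (= ln 3).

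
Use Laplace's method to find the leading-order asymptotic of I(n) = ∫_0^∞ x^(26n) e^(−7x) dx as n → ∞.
I(n) ~ (sqrt(2π·26n) / 7) · (26n/(7e))^(26n)

Write the integrand as exp(26n ln x − 7x) and set f(x) = 26n ln x − 7x. Then f'(x) = 26n/x − 7 = 0 at x* = 26n/7, and f''(x*) = −26n/x*^2 = −7^2/(26n). Laplace's method (interior maximum) gives
  I(n) ~ e^(f(x*)) · sqrt(2π / |f''(x*)|)
        = exp(26n ln(26n/7) − 26n) · sqrt(2π · 26n / 7^2)
        = (26n/7)^(26n) e^(−26n) · sqrt(2π·26n) / 7
        = (sqrt(2π·26n) / 7) · (26n/(7e))^(26n).
This matches Γ(26n+1)/7^(26n+1) with Stirling applied to Γ.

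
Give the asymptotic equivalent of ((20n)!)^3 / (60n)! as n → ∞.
((20n)!)^3/(60n)! ~ ((2π·20n)^(2/2) / sqrt(3)) · 3^(−3·20n)  →  0

Write N = 20n. Stirling: N! ~ sqrt(2π N)(N/e)^N and (3N)! ~ sqrt(2π·3N)·(3N/e)^(3N).
  (N!)^3/(3N)! ~ (2π N)^(3/2) (N/e)^(3N) / [sqrt(2π·3N) (3N/e)^(3N)]
     = (2π N)^(3/2) / sqrt(2π·3N) · (N/(3N))^(3N)
     = (2π N)^((3−1)/2) / sqrt(3) · 3^(−3N).
Since 3^3 > 1, the factor 3^(−3N) decays exponentially, so the ratio → 0. Substituting N = 20n gives the stated form.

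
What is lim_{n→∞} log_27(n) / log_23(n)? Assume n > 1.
lim = ln(23) / ln(27) = log_27(23)

Change of base: log_27(n) = ln n / ln 27 and log_23(n) = ln n / ln 23. The ratio is (ln n / ln 27) · (ln 23 / ln n) = ln 23 / ln 27, a constant independent of n. So the limit is ln 23 / ln 27 = log_27(23).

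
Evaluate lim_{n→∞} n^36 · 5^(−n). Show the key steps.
lim = 0

Exponentials with base > 1 dominate every fixed polynomial: for any fixed c, n^c / 5^n → 0 as n → ∞ (e.g. by the ratio test, or by writing 5^n = e^(n ln 5) and noting e^(n ln 5) / n^c → ∞). Hence n^36 · 5^(−n) = n^36 / 5^n → 0.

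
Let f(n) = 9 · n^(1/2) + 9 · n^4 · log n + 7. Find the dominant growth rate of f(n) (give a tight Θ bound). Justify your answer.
f(n) ∈ Θ(n^4 · log n)

Compare the terms by growth order. For large n, n^a · (log n)^b dominates n^a' · (log n)^b' iff a > a', or (a = a' and b > b'). Ranking the 3 terms shows the dominant one is 9 · n^4 · log n. Hence f(n) ∈ Θ(n^4 · log n).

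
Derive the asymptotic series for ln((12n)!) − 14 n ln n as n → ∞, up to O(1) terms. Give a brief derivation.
ln((12n)!) − 14 n ln n = −2 n ln n + 12(ln 12 − 1) n + (1/2) ln(2π·12n) + O(1/n)

Stirling: ln((12n)!) = 12n ln(12n) − 12n + (1/2) ln(2π·12n) + O(1/n).
Expand 12n ln(12n) = 12n (ln n + ln 12) = 12n ln n + 12n ln 12.
Subtract 14n ln n: leading term is (12 − 14) n ln n = −2 n ln n. The next term is 12n ln 12 − 12n = 12(ln 12 − 1) n. Then the (1/2) ln(2π·12n) correction.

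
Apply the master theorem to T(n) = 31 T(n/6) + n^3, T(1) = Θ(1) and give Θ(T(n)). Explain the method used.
T(n) = Θ(n^3)

log_6 31 ≈ 1.917. f(n) = n^3 dominates n^(log_6 31) since 3 > 1.917, and the regularity condition a·f(n/b) = 31·(n/6)^3 = (31/216)·n^3 ≤ c·f(n) holds with c = 31/216 ≈ 0.144 < 1. So this is Case 3: T(n) = Θ(f(n)) = Θ(n^3).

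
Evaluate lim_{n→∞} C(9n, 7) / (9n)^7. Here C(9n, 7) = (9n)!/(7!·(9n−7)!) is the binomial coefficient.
lim = 1/7! = 1/5040

With N = 9n → ∞: C(N, 7) / N^7 = [N(N−1)…(N−6)] / (7! · N^7) = (1/7!) · 1 · (1 − 1/(9n)) · … · (1 − 6/(9n)). Each factor → 1 as N → ∞, so the limit is 1/7! = 1/5040.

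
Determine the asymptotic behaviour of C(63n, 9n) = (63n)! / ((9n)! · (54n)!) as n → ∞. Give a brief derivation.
C(63n, 9n) ~ (823543/46656)^(9n) · sqrt(7/(12π·9n))

Write N = 9n. Apply Stirling to each factorial:
  (7N)! ~ sqrt(2π·7N) · (7N/e)^(7N),
  N! ~ sqrt(2π N) · (N/e)^N,
  (6N)! ~ sqrt(2π·6N) · (6N/e)^(6N).
The exponential factors combine to (7N)^(7N) / (N^N · (6N)^(6N)) = 7^(7N)/6^(6N) = (7^7/6^6)^N = (823543/46656)^N.
The square-root prefactors combine to sqrt(2π·7N) / (sqrt(2π N)·sqrt(2π·6N)) = sqrt(7 / (2π·6·N)) = sqrt(7/(12π·9n)).
Substituting N = 9n: C(63n, 9n) ~ (823543/46656)^(9n) · sqrt(7/(12π·9n)).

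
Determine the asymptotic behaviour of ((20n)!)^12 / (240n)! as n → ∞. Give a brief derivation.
((20n)!)^12/(240n)! ~ ((2π·20n)^(11/2) / sqrt(12)) · 12^(−12·20n)  →  0

Write N = 20n. Stirling: N! ~ sqrt(2π N)(N/e)^N and (12N)! ~ sqrt(2π·12N)·(12N/e)^(12N).
  (N!)^12/(12N)! ~ (2π N)^(12/2) (N/e)^(12N) / [sqrt(2π·12N) (12N/e)^(12N)]
     = (2π N)^(12/2) / sqrt(2π·12N) · (N/(12N))^(12N)
     = (2π N)^((12−1)/2) / sqrt(12) · 12^(−12N).
Since 12^12 > 1, the factor 12^(−12N) decays exponentially, so the ratio → 0. Substituting N = 20n gives the stated form.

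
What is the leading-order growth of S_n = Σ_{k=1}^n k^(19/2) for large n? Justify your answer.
S_n ~ (2/21) · n^(21/2)

Integral comparison: Σ_{k=1}^n k^(19/2) = ∫_0^n x^(19/2) dx + O(n^(19/2)). The integral is n^(1 + 19/2) / (1 + 19/2) = n^((19+2)/2) / ((19+2)/2) = (2/21) · n^(21/2).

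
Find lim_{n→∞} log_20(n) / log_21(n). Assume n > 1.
lim = ln(21) / ln(20) = log_20(21)

Change of base: log_20(n) = ln n / ln 20 and log_21(n) = ln n / ln 21. The ratio is (ln n / ln 20) · (ln 21 / ln n) = ln 21 / ln 20, a constant independent of n. So the limit is ln 21 / ln 20 = log_20(21).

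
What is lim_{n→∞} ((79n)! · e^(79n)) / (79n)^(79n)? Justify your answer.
lim = ∞

Stirling: (79n)! ~ sqrt(2π·79n) · (79n/e)^(79n). Hence
  (79n)! · e^(79n) / (79n)^(79n) ~ sqrt(2π·79n) = sqrt(2π·79) · sqrt(n) → ∞.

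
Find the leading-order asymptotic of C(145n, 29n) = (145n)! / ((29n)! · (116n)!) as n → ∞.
C(145n, 29n) ~ (3125/256)^(29n) · sqrt(5/(8π·29n))

Write N = 29n. Apply Stirling to each factorial:
  (5N)! ~ sqrt(2π·5N) · (5N/e)^(5N),
  N! ~ sqrt(2π N) · (N/e)^N,
  (4N)! ~ sqrt(2π·4N) · (4N/e)^(4N).
The exponential factors combine to (5N)^(5N) / (N^N · (4N)^(4N)) = 5^(5N)/4^(4N) = (5^5/4^4)^N = (3125/256)^N.
The square-root prefactors combine to sqrt(2π·5N) / (sqrt(2π N)·sqrt(2π·4N)) = sqrt(5 / (2π·4·N)) = sqrt(5/(8π·29n)).
Substituting N = 29n: C(145n, 29n) ~ (3125/256)^(29n) · sqrt(5/(8π·29n)).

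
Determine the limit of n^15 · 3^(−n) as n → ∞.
lim = 0

Exponentials with base > 1 dominate every fixed polynomial: for any fixed c, n^c / 3^n → 0 as n → ∞ (e.g. by the ratio test, or by writing 3^n = e^(n ln 3) and noting e^(n ln 3) / n^c → ∞). Hence n^15 · 3^(−n) = n^15 / 3^n → 0.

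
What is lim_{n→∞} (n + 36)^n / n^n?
lim = e^36

Rewrite as (1 + 36/n)^(n). By the standard limit (1 + x/n)^n → e^x, we have (1 + 36/n)^n → e^36, and raising to the 1st power gives e^36.
More precisely, ln[(1 + 36/n)^(n)] = n · ln(1 + 36/n) = n · (36/n + O(1/n^2)) = 36 + O(1/n) → 36.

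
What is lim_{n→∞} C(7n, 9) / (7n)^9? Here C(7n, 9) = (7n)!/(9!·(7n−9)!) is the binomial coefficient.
lim = 1/9! = 1/362880

With N = 7n → ∞: C(N, 9) / N^9 = [N(N−1)…(N−8)] / (9! · N^9) = (1/9!) · 1 · (1 − 1/(7n)) · … · (1 − 8/(7n)). Each factor → 1 as N → ∞, so the limit is 1/9! = 1/362880.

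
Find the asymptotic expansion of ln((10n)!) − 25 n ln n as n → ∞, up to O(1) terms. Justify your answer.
ln((10n)!) − 25 n ln n = −15 n ln n + 10(ln 10 − 1) n + (1/2) ln(2π·10n) + O(1/n)

Stirling: ln((10n)!) = 10n ln(10n) − 10n + (1/2) ln(2π·10n) + O(1/n).
Expand 10n ln(10n) = 10n (ln n + ln 10) = 10n ln n + 10n ln 10.
Subtract 25n ln n: leading term is (10 − 25) n ln n = −15 n ln n. The next term is 10n ln 10 − 10n = 10(ln 10 − 1) n. Then the (1/2) ln(2π·10n) correction.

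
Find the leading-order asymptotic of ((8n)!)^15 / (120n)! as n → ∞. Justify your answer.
((8n)!)^15/(120n)! ~ ((2π·8n)^(14/2) / sqrt(15)) · 15^(−15·8n)  →  0

Write N = 8n. Stirling: N! ~ sqrt(2π N)(N/e)^N and (15N)! ~ sqrt(2π·15N)·(15N/e)^(15N).
  (N!)^15/(15N)! ~ (2π N)^(15/2) (N/e)^(15N) / [sqrt(2π·15N) (15N/e)^(15N)]
     = (2π N)^(15/2) / sqrt(2π·15N) · (N/(15N))^(15N)
     = (2π N)^((15−1)/2) / sqrt(15) · 15^(−15N).
Since 15^15 > 1, the factor 15^(−15N) decays exponentially, so the ratio → 0. Substituting N = 8n gives the stated form.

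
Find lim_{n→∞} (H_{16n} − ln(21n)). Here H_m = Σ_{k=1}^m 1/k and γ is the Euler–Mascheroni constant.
lim = ln(16/21) + γ

By Euler-Maclaurin, H_m = ln m + γ + O(1/m). So
  H_{16n} − ln(21n) = ln(16n) + γ − ln(21n) + O(1/n)
                       = ln(16/21) + γ + O(1/n).
Hence the limit is ln(16/21) + γ.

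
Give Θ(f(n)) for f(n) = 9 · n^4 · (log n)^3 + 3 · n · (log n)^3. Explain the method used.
f(n) ∈ Θ(n^4 · (log n)^3)

Compare the terms by growth order. For large n, n^a · (log n)^b dominates n^a' · (log n)^b' iff a > a', or (a = a' and b > b'). Ranking the 2 terms shows the dominant one is 9 · n^4 · (log n)^3. Hence f(n) ∈ Θ(n^4 · (log n)^3).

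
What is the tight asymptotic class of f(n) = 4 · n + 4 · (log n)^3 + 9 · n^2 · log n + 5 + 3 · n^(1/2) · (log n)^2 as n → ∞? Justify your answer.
f(n) ∈ Θ(n^2 · log n)

Compare the terms by growth order. For large n, n^a · (log n)^b dominates n^a' · (log n)^b' iff a > a', or (a = a' and b > b'). Ranking the 5 terms shows the dominant one is 9 · n^2 · log n. Hence f(n) ∈ Θ(n^2 · log n).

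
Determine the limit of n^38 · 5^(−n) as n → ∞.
lim = 0

Exponentials with base > 1 dominate every fixed polynomial: for any fixed c, n^c / 5^n → 0 as n → ∞ (e.g. by the ratio test, or by writing 5^n = e^(n ln 5) and noting e^(n ln 5) / n^c → ∞). Hence n^38 · 5^(−n) = n^38 / 5^n → 0.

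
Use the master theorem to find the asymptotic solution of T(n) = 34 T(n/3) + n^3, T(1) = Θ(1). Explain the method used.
T(n) = Θ(n^(log_3 34))

Master theorem: compare f(n) = n^3 to n^(log_3 34) where log_3 34 ≈ 3.210. Since 3 < log_3 34, we have f(n) = O(n^(log_3 34 − ε)) for some ε > 0 — Case 1. Hence T(n) = Θ(n^(log_3 34)).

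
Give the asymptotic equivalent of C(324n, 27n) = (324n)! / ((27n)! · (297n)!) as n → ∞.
C(324n, 27n) ~ (8916100448256/285311670611)^(27n) · sqrt(6/(11π·27n))

Write N = 27n. Apply Stirling to each factorial:
  (12N)! ~ sqrt(2π·12N) · (12N/e)^(12N),
  N! ~ sqrt(2π N) · (N/e)^N,
  (11N)! ~ sqrt(2π·11N) · (11N/e)^(11N).
The exponential factors combine to (12N)^(12N) / (N^N · (11N)^(11N)) = 12^(12N)/11^(11N) = (12^12/11^11)^N = (8916100448256/285311670611)^N.
The square-root prefactors combine to sqrt(2π·12N) / (sqrt(2π N)·sqrt(2π·11N)) = sqrt(12 / (2π·11·N)) = sqrt(6/(11π·27n)).
Substituting N = 27n: C(324n, 27n) ~ (8916100448256/285311670611)^(27n) · sqrt(6/(11π·27n)).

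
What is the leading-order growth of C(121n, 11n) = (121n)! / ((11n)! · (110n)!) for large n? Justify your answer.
C(121n, 11n) ~ (285311670611/10000000000)^(11n) · sqrt(11/(20π·11n))

Write N = 11n. Apply Stirling to each factorial:
  (11N)! ~ sqrt(2π·11N) · (11N/e)^(11N),
  N! ~ sqrt(2π N) · (N/e)^N,
  (10N)! ~ sqrt(2π·10N) · (10N/e)^(10N).
The exponential factors combine to (11N)^(11N) / (N^N · (10N)^(10N)) = 11^(11N)/10^(10N) = (11^11/10^10)^N = (285311670611/10000000000)^N.
The square-root prefactors combine to sqrt(2π·11N) / (sqrt(2π N)·sqrt(2π·10N)) = sqrt(11 / (2π·10·N)) = sqrt(11/(20π·11n)).
Substituting N = 11n: C(121n, 11n) ~ (285311670611/10000000000)^(11n) · sqrt(11/(20π·11n)).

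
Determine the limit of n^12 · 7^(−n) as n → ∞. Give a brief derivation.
lim = 0

Exponentials with base > 1 dominate every fixed polynomial: for any fixed c, n^c / 7^n → 0 as n → ∞ (e.g. by the ratio test, or by writing 7^n = e^(n ln 7) and noting e^(n ln 7) / n^c → ∞). Hence n^12 · 7^(−n) = n^12 / 7^n → 0.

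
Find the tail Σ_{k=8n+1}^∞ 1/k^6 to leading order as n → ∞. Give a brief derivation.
Σ_{k>8n} 1/k^6 ~ 1/(5 · (8n)^5)

Compare to the integral: ∫_{8n}^∞ x^(−6) dx = [−x^(−5)/5]_{8n}^∞ = 1/((6−1)·(8n)^5). Euler-Maclaurin then gives
  Σ_{k>8n} 1/k^6 = ∫_{8n}^∞ dx/x^6 − 1/(2·(8n)^6) + O(1/(8n)^7).
(Equivalently this is ζ(6) − Σ_{k≤8n} 1/k^6.)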